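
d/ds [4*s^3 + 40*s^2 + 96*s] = 12*s^2 + 80*s + 96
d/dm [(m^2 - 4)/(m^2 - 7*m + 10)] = -7/(m^2 - 10*m + 25)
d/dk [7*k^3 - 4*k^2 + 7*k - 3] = 21*k^2 - 8*k + 7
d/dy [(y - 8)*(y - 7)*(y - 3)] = 3*y^2 - 36*y + 101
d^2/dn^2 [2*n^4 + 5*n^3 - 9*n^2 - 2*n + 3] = 24*n^2 + 30*n - 18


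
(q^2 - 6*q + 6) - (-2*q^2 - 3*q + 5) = 3*q^2 - 3*q + 1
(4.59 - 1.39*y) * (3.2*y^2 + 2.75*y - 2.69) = -4.448*y^3 + 10.8655*y^2 + 16.3616*y - 12.3471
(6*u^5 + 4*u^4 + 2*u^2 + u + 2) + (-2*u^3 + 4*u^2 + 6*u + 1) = 6*u^5 + 4*u^4 - 2*u^3 + 6*u^2 + 7*u + 3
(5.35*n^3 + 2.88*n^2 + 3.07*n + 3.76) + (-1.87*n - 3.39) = 5.35*n^3 + 2.88*n^2 + 1.2*n + 0.37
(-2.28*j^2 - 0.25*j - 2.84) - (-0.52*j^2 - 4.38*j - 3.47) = -1.76*j^2 + 4.13*j + 0.63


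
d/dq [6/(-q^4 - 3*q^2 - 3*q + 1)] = 6*(4*q^3 + 6*q + 3)/(q^4 + 3*q^2 + 3*q - 1)^2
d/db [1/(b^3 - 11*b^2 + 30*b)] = (-3*b^2 + 22*b - 30)/(b^2*(b^2 - 11*b + 30)^2)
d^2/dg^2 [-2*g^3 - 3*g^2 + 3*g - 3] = -12*g - 6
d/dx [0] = 0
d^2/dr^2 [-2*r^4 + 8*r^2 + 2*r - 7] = 16 - 24*r^2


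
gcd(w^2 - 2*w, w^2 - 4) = w - 2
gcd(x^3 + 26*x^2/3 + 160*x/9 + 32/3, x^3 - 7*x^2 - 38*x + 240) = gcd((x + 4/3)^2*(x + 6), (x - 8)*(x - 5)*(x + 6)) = x + 6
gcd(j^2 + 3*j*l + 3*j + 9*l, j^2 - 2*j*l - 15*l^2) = j + 3*l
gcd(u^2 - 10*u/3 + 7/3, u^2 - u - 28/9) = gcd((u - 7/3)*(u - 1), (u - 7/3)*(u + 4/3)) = u - 7/3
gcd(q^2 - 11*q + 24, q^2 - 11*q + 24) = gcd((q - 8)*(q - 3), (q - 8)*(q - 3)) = q^2 - 11*q + 24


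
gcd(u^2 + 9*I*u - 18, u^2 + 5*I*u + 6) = u + 6*I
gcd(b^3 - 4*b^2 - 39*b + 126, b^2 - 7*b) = b - 7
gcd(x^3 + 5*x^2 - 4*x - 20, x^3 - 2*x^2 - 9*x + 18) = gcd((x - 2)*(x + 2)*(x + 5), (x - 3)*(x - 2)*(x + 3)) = x - 2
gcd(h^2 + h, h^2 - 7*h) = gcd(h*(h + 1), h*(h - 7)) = h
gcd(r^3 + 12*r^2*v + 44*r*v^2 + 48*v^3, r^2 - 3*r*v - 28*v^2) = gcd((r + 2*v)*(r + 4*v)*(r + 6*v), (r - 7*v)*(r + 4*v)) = r + 4*v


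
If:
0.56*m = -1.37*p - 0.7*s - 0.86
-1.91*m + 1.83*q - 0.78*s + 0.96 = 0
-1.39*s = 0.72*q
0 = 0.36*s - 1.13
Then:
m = -6.59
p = 0.46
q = -6.06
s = 3.14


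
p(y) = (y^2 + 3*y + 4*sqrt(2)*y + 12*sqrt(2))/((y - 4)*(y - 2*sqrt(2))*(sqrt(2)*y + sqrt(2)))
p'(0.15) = 0.28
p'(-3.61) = 0.00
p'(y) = (2*y + 3 + 4*sqrt(2))/((y - 4)*(y - 2*sqrt(2))*(sqrt(2)*y + sqrt(2))) - sqrt(2)*(y^2 + 3*y + 4*sqrt(2)*y + 12*sqrt(2))/((y - 4)*(y - 2*sqrt(2))*(sqrt(2)*y + sqrt(2))^2) - (y^2 + 3*y + 4*sqrt(2)*y + 12*sqrt(2))/((y - 4)*(y - 2*sqrt(2))^2*(sqrt(2)*y + sqrt(2))) - (y^2 + 3*y + 4*sqrt(2)*y + 12*sqrt(2))/((y - 4)^2*(y - 2*sqrt(2))*(sqrt(2)*y + sqrt(2))) = (-sqrt(2)*y^4 - 16*y^3 - 6*sqrt(2)*y^3 - 24*y^2 + 21*sqrt(2)*y^2 + 96*sqrt(2)*y + 176*y - 80*sqrt(2) + 144)/(2*(y^6 - 6*y^5 - 4*sqrt(2)*y^5 + 9*y^4 + 24*sqrt(2)*y^4 - 24*y^3 - 4*sqrt(2)*y^3 - 96*sqrt(2)*y^2 + 24*y^2 - 64*sqrt(2)*y + 192*y + 128))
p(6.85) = 0.97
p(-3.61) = 0.01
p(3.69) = -35.30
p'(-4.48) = 0.00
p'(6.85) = -0.53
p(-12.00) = -0.02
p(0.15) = 1.09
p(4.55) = 10.37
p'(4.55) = -24.36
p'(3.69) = -74.42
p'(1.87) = 6.65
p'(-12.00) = 0.00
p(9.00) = 0.40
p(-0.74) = 1.79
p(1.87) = 4.42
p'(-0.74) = -4.84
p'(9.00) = -0.13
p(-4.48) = 0.01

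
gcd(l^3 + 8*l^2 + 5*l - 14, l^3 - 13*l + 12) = l - 1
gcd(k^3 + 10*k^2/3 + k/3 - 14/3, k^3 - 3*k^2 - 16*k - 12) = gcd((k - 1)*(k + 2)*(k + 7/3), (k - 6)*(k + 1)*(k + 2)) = k + 2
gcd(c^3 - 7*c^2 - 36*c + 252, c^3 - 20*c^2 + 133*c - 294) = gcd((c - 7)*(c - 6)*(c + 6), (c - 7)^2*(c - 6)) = c^2 - 13*c + 42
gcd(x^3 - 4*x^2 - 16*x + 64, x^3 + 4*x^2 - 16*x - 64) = x^2 - 16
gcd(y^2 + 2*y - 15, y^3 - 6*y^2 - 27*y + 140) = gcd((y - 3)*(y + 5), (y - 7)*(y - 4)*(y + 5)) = y + 5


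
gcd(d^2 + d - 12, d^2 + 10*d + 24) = d + 4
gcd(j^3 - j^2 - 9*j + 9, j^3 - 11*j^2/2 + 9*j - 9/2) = j^2 - 4*j + 3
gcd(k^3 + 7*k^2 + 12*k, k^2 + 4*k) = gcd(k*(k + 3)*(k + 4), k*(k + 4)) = k^2 + 4*k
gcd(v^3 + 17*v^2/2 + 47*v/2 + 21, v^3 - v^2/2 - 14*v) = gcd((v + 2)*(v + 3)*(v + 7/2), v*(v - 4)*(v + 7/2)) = v + 7/2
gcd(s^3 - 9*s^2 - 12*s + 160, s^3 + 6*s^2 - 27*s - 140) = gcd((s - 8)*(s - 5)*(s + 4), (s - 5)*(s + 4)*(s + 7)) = s^2 - s - 20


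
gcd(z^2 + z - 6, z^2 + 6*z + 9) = z + 3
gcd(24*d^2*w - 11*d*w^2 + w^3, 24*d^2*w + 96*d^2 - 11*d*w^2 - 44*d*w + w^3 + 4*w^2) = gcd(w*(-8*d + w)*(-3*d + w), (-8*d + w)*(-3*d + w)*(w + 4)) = 24*d^2 - 11*d*w + w^2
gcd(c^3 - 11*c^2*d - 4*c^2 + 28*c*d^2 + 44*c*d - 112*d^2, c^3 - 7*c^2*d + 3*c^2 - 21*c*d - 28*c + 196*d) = c^2 - 7*c*d - 4*c + 28*d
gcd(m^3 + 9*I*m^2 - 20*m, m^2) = m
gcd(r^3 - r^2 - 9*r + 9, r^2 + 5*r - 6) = r - 1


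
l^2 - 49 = (l - 7)*(l + 7)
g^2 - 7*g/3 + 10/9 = (g - 5/3)*(g - 2/3)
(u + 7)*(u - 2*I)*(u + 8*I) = u^3 + 7*u^2 + 6*I*u^2 + 16*u + 42*I*u + 112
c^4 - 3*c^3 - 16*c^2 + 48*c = c*(c - 4)*(c - 3)*(c + 4)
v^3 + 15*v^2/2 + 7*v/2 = v*(v + 1/2)*(v + 7)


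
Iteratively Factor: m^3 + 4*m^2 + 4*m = (m + 2)*(m^2 + 2*m) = m*(m + 2)*(m + 2)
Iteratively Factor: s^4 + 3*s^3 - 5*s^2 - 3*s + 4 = (s + 4)*(s^3 - s^2 - s + 1) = (s - 1)*(s + 4)*(s^2 - 1) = (s - 1)*(s + 1)*(s + 4)*(s - 1)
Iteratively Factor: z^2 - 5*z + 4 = (z - 4)*(z - 1)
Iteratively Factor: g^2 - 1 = (g - 1)*(g + 1)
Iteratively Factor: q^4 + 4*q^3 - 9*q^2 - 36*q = (q)*(q^3 + 4*q^2 - 9*q - 36) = q*(q + 3)*(q^2 + q - 12) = q*(q - 3)*(q + 3)*(q + 4)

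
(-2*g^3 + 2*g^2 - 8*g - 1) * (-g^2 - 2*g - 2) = 2*g^5 + 2*g^4 + 8*g^3 + 13*g^2 + 18*g + 2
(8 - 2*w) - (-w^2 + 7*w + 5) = w^2 - 9*w + 3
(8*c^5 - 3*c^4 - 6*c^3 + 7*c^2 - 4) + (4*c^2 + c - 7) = 8*c^5 - 3*c^4 - 6*c^3 + 11*c^2 + c - 11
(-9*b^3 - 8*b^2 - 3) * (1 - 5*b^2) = 45*b^5 + 40*b^4 - 9*b^3 + 7*b^2 - 3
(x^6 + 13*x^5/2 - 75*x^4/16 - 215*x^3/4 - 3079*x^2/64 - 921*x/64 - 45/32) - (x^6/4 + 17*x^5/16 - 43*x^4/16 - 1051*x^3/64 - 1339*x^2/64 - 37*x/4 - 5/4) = 3*x^6/4 + 87*x^5/16 - 2*x^4 - 2389*x^3/64 - 435*x^2/16 - 329*x/64 - 5/32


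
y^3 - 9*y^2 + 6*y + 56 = (y - 7)*(y - 4)*(y + 2)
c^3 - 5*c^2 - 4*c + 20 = (c - 5)*(c - 2)*(c + 2)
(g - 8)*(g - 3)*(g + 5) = g^3 - 6*g^2 - 31*g + 120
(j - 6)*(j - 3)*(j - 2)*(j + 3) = j^4 - 8*j^3 + 3*j^2 + 72*j - 108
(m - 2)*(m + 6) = m^2 + 4*m - 12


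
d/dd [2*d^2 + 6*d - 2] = 4*d + 6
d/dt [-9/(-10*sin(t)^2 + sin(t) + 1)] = 9*(1 - 20*sin(t))*cos(t)/(-10*sin(t)^2 + sin(t) + 1)^2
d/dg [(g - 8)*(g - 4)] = 2*g - 12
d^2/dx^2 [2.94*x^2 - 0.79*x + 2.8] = 5.88000000000000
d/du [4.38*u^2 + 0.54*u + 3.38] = 8.76*u + 0.54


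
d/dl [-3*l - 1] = -3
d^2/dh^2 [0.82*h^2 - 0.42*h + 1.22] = 1.64000000000000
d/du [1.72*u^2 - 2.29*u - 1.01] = 3.44*u - 2.29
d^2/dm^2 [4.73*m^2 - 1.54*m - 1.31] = 9.46000000000000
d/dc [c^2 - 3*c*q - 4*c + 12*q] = 2*c - 3*q - 4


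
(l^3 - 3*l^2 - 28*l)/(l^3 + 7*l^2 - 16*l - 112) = l*(l - 7)/(l^2 + 3*l - 28)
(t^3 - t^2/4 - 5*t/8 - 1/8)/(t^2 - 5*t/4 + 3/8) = (8*t^3 - 2*t^2 - 5*t - 1)/(8*t^2 - 10*t + 3)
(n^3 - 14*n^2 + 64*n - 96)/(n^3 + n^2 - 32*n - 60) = (n^2 - 8*n + 16)/(n^2 + 7*n + 10)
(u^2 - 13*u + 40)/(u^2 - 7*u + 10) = (u - 8)/(u - 2)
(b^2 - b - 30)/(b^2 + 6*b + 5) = (b - 6)/(b + 1)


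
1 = 1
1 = 1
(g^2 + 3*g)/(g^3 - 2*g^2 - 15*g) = 1/(g - 5)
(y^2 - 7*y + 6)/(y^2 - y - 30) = (y - 1)/(y + 5)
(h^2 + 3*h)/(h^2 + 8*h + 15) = h/(h + 5)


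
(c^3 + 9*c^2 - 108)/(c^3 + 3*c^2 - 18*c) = (c + 6)/c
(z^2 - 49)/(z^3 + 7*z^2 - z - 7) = (z - 7)/(z^2 - 1)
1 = 1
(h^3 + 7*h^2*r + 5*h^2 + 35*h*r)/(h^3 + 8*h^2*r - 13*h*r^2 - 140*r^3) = h*(-h - 5)/(-h^2 - h*r + 20*r^2)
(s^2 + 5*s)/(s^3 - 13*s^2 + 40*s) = (s + 5)/(s^2 - 13*s + 40)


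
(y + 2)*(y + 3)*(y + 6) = y^3 + 11*y^2 + 36*y + 36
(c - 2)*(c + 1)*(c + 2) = c^3 + c^2 - 4*c - 4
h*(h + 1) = h^2 + h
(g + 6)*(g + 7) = g^2 + 13*g + 42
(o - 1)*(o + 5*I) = o^2 - o + 5*I*o - 5*I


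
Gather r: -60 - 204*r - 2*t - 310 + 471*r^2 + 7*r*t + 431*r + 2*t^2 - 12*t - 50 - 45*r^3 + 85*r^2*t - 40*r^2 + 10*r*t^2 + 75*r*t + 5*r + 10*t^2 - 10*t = -45*r^3 + r^2*(85*t + 431) + r*(10*t^2 + 82*t + 232) + 12*t^2 - 24*t - 420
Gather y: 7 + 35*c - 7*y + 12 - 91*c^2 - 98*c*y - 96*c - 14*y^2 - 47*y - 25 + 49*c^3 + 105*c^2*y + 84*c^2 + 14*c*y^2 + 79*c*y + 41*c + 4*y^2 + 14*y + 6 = 49*c^3 - 7*c^2 - 20*c + y^2*(14*c - 10) + y*(105*c^2 - 19*c - 40)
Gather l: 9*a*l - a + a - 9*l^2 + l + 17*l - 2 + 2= -9*l^2 + l*(9*a + 18)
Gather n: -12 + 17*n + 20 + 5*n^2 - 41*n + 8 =5*n^2 - 24*n + 16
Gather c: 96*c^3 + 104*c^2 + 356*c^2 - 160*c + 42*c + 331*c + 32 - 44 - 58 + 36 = 96*c^3 + 460*c^2 + 213*c - 34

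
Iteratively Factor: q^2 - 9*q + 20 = (q - 4)*(q - 5)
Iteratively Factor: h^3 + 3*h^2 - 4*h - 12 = (h + 2)*(h^2 + h - 6) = (h - 2)*(h + 2)*(h + 3)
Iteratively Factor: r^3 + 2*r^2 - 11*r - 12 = (r + 1)*(r^2 + r - 12) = (r + 1)*(r + 4)*(r - 3)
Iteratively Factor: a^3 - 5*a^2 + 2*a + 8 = (a - 2)*(a^2 - 3*a - 4) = (a - 4)*(a - 2)*(a + 1)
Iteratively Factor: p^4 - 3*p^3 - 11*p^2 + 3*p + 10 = (p - 5)*(p^3 + 2*p^2 - p - 2) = (p - 5)*(p + 1)*(p^2 + p - 2) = (p - 5)*(p - 1)*(p + 1)*(p + 2)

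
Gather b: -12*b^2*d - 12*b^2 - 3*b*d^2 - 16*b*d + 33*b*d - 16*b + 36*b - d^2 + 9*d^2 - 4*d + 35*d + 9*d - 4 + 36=b^2*(-12*d - 12) + b*(-3*d^2 + 17*d + 20) + 8*d^2 + 40*d + 32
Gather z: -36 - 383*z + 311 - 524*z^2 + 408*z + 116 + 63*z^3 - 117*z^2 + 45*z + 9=63*z^3 - 641*z^2 + 70*z + 400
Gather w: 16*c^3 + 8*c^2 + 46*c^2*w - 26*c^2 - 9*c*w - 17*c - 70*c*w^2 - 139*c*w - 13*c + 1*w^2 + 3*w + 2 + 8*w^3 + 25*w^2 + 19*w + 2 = 16*c^3 - 18*c^2 - 30*c + 8*w^3 + w^2*(26 - 70*c) + w*(46*c^2 - 148*c + 22) + 4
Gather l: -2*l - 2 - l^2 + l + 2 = -l^2 - l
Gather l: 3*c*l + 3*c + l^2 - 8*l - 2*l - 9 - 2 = 3*c + l^2 + l*(3*c - 10) - 11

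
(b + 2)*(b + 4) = b^2 + 6*b + 8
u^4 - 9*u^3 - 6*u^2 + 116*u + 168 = (u - 7)*(u - 6)*(u + 2)^2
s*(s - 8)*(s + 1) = s^3 - 7*s^2 - 8*s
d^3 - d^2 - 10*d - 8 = (d - 4)*(d + 1)*(d + 2)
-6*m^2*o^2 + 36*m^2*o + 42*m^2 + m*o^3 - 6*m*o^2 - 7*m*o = (-6*m + o)*(o - 7)*(m*o + m)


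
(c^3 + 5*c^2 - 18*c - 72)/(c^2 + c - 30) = (c^2 - c - 12)/(c - 5)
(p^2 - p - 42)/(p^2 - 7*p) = (p + 6)/p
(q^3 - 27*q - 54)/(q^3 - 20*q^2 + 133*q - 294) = (q^2 + 6*q + 9)/(q^2 - 14*q + 49)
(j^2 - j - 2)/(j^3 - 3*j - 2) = 1/(j + 1)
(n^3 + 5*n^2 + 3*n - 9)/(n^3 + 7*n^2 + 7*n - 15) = (n + 3)/(n + 5)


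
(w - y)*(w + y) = w^2 - y^2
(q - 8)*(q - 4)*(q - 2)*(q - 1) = q^4 - 15*q^3 + 70*q^2 - 120*q + 64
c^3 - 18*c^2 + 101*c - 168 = (c - 8)*(c - 7)*(c - 3)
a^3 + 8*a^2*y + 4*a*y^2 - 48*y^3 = (a - 2*y)*(a + 4*y)*(a + 6*y)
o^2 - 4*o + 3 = (o - 3)*(o - 1)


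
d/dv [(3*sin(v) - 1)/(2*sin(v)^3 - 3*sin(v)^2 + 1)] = 3*(-4*sin(v)^2 + sin(v) - 1)*cos(v)/((sin(v) - 1)^3*(2*sin(v) + 1)^2)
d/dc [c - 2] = 1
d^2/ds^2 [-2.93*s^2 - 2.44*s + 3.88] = -5.86000000000000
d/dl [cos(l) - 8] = -sin(l)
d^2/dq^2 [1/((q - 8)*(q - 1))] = 2*((q - 8)^2 + (q - 8)*(q - 1) + (q - 1)^2)/((q - 8)^3*(q - 1)^3)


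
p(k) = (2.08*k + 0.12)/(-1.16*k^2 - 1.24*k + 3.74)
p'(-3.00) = 3.24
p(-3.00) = 2.05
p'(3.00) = 0.28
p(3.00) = -0.61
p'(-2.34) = 243.78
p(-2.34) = -16.38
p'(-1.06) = 0.74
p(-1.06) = -0.56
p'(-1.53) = 1.54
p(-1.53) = -1.05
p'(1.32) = 1858.22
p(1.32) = 34.94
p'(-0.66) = 0.54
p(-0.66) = -0.31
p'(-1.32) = 1.04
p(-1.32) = -0.78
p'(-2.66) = 17.74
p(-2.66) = 4.63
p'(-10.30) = 0.02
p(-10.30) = 0.20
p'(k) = (2.08*k + 0.12)*(2.32*k + 1.24)/(-1.16*k^2 - 1.24*k + 3.74)^2 + 2.08/(-1.16*k^2 - 1.24*k + 3.74) = (2.4128*k^2 + 0.2784*k + 7.928)/(1.3456*k^4 + 2.8768*k^3 - 7.1392*k^2 - 9.2752*k + 13.9876)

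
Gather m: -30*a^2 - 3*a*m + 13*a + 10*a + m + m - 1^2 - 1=-30*a^2 + 23*a + m*(2 - 3*a) - 2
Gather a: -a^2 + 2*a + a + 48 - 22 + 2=-a^2 + 3*a + 28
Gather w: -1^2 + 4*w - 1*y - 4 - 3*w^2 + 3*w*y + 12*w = -3*w^2 + w*(3*y + 16) - y - 5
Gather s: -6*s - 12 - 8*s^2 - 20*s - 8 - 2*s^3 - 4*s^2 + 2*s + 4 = -2*s^3 - 12*s^2 - 24*s - 16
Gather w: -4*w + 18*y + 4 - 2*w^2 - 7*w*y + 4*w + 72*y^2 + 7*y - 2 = -2*w^2 - 7*w*y + 72*y^2 + 25*y + 2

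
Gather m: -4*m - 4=-4*m - 4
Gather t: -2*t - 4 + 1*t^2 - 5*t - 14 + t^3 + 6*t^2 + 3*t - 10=t^3 + 7*t^2 - 4*t - 28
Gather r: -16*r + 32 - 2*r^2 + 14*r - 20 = -2*r^2 - 2*r + 12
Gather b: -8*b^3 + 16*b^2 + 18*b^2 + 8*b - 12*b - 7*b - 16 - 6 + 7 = -8*b^3 + 34*b^2 - 11*b - 15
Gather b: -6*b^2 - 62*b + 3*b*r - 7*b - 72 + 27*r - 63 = -6*b^2 + b*(3*r - 69) + 27*r - 135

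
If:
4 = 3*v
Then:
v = 4/3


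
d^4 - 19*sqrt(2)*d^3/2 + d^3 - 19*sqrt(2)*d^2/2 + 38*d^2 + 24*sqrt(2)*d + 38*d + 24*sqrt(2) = (d + 1)*(d - 6*sqrt(2))*(d - 4*sqrt(2))*(d + sqrt(2)/2)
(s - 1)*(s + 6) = s^2 + 5*s - 6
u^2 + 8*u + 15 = (u + 3)*(u + 5)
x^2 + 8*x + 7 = (x + 1)*(x + 7)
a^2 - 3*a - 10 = (a - 5)*(a + 2)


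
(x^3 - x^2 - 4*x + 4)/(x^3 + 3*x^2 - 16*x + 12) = (x + 2)/(x + 6)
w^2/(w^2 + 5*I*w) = w/(w + 5*I)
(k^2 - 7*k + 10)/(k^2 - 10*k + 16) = (k - 5)/(k - 8)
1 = 1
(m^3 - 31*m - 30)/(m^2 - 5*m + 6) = (m^3 - 31*m - 30)/(m^2 - 5*m + 6)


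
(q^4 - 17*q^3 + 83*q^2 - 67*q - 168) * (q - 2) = q^5 - 19*q^4 + 117*q^3 - 233*q^2 - 34*q + 336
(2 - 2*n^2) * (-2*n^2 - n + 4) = 4*n^4 + 2*n^3 - 12*n^2 - 2*n + 8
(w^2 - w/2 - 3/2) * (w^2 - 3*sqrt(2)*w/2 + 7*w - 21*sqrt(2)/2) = w^4 - 3*sqrt(2)*w^3/2 + 13*w^3/2 - 39*sqrt(2)*w^2/4 - 5*w^2 - 21*w/2 + 15*sqrt(2)*w/2 + 63*sqrt(2)/4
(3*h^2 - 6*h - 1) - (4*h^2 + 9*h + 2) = -h^2 - 15*h - 3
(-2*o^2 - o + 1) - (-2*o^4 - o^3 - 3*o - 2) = 2*o^4 + o^3 - 2*o^2 + 2*o + 3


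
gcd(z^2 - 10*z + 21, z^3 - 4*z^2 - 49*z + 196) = z - 7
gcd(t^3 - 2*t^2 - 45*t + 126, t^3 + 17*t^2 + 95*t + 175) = t + 7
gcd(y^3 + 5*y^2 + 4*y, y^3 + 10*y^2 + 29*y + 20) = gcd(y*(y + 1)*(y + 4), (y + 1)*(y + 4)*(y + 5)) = y^2 + 5*y + 4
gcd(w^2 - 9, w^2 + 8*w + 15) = w + 3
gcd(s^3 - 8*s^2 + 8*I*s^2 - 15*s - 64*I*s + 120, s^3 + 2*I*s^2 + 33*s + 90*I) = s^2 + 8*I*s - 15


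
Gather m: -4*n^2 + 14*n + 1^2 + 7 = -4*n^2 + 14*n + 8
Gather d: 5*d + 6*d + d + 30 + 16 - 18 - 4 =12*d + 24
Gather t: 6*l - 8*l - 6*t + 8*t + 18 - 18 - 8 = -2*l + 2*t - 8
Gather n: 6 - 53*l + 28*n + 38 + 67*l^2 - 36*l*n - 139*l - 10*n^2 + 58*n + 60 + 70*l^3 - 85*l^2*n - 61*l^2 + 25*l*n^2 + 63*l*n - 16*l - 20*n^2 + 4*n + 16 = 70*l^3 + 6*l^2 - 208*l + n^2*(25*l - 30) + n*(-85*l^2 + 27*l + 90) + 120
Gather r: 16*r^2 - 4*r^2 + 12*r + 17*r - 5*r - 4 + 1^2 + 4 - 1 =12*r^2 + 24*r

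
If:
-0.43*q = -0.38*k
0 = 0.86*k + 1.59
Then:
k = -1.85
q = -1.63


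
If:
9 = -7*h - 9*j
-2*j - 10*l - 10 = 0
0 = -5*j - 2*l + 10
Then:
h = -747/161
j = 60/23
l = -35/23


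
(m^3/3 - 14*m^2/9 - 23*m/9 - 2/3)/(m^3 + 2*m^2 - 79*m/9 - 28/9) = (m^2 - 5*m - 6)/(3*m^2 + 5*m - 28)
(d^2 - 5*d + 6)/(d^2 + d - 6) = (d - 3)/(d + 3)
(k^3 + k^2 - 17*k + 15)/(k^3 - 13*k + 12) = (k + 5)/(k + 4)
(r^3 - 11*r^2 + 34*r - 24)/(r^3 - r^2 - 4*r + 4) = (r^2 - 10*r + 24)/(r^2 - 4)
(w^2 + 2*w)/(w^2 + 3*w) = (w + 2)/(w + 3)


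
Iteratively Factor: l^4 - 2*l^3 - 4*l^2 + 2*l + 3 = (l + 1)*(l^3 - 3*l^2 - l + 3) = (l - 1)*(l + 1)*(l^2 - 2*l - 3) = (l - 3)*(l - 1)*(l + 1)*(l + 1)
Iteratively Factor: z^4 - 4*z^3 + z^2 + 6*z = (z - 2)*(z^3 - 2*z^2 - 3*z) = (z - 2)*(z + 1)*(z^2 - 3*z) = z*(z - 2)*(z + 1)*(z - 3)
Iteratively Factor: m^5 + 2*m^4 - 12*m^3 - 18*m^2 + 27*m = (m - 3)*(m^4 + 5*m^3 + 3*m^2 - 9*m) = (m - 3)*(m + 3)*(m^3 + 2*m^2 - 3*m) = m*(m - 3)*(m + 3)*(m^2 + 2*m - 3) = m*(m - 3)*(m - 1)*(m + 3)*(m + 3)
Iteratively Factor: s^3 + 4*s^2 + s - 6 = (s + 2)*(s^2 + 2*s - 3) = (s - 1)*(s + 2)*(s + 3)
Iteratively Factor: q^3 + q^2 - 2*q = (q + 2)*(q^2 - q) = (q - 1)*(q + 2)*(q)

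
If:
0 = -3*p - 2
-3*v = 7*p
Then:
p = -2/3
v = 14/9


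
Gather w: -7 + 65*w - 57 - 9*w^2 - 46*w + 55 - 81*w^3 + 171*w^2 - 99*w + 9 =-81*w^3 + 162*w^2 - 80*w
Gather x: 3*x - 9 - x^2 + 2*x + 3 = -x^2 + 5*x - 6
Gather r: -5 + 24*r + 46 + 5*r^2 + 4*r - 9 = 5*r^2 + 28*r + 32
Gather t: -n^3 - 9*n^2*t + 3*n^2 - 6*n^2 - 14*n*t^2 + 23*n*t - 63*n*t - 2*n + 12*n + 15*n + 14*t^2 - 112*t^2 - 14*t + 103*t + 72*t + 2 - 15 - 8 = -n^3 - 3*n^2 + 25*n + t^2*(-14*n - 98) + t*(-9*n^2 - 40*n + 161) - 21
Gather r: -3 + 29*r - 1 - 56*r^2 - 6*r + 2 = -56*r^2 + 23*r - 2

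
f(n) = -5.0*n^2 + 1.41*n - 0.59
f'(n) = 1.41 - 10.0*n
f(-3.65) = -72.35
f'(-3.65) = 37.91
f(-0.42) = -2.06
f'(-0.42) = 5.61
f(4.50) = -95.50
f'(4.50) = -43.59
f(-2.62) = -38.61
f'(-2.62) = 27.61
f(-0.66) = -3.70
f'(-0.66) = 8.01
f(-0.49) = -2.48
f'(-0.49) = 6.31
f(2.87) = -37.73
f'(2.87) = -27.29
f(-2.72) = -41.42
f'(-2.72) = 28.61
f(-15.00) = -1146.74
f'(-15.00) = 151.41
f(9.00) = -392.90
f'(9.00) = -88.59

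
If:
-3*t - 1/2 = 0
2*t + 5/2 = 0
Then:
No Solution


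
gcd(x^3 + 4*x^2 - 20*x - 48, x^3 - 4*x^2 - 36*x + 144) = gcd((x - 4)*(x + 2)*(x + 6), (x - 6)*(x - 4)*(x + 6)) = x^2 + 2*x - 24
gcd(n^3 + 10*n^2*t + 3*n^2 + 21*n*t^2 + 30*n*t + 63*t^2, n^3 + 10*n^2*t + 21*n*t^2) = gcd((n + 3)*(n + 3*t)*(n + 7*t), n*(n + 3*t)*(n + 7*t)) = n^2 + 10*n*t + 21*t^2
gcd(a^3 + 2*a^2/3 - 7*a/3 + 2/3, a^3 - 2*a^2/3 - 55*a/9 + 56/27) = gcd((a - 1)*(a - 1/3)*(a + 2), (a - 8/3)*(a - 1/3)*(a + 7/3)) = a - 1/3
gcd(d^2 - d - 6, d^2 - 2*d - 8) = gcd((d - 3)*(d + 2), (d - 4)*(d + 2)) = d + 2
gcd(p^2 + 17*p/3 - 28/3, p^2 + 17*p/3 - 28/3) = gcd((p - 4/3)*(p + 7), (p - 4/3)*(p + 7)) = p^2 + 17*p/3 - 28/3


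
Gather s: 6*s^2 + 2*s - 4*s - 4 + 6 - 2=6*s^2 - 2*s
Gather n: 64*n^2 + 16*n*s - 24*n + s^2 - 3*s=64*n^2 + n*(16*s - 24) + s^2 - 3*s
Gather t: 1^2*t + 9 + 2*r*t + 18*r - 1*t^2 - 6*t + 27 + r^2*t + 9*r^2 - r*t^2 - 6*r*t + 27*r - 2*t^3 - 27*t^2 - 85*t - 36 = 9*r^2 + 45*r - 2*t^3 + t^2*(-r - 28) + t*(r^2 - 4*r - 90)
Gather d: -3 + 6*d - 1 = 6*d - 4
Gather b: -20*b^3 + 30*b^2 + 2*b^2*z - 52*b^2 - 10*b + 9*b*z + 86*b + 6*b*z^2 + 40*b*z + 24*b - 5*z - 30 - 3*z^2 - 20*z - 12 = -20*b^3 + b^2*(2*z - 22) + b*(6*z^2 + 49*z + 100) - 3*z^2 - 25*z - 42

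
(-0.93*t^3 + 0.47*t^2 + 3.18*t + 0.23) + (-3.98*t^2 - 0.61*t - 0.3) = -0.93*t^3 - 3.51*t^2 + 2.57*t - 0.07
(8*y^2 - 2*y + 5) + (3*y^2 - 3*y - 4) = 11*y^2 - 5*y + 1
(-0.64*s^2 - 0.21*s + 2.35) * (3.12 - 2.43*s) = 1.5552*s^3 - 1.4865*s^2 - 6.3657*s + 7.332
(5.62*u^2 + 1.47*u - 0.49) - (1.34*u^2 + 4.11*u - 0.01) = 4.28*u^2 - 2.64*u - 0.48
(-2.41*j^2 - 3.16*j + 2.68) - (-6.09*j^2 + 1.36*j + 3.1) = 3.68*j^2 - 4.52*j - 0.42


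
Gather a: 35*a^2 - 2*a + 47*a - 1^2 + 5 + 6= 35*a^2 + 45*a + 10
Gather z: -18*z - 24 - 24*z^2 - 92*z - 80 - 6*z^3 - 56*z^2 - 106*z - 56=-6*z^3 - 80*z^2 - 216*z - 160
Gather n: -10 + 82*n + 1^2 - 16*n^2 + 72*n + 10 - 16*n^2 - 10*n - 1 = -32*n^2 + 144*n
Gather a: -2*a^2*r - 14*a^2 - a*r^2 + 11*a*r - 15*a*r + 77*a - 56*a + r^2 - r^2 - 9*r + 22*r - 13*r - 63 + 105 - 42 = a^2*(-2*r - 14) + a*(-r^2 - 4*r + 21)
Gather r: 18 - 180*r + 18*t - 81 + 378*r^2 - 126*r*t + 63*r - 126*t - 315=378*r^2 + r*(-126*t - 117) - 108*t - 378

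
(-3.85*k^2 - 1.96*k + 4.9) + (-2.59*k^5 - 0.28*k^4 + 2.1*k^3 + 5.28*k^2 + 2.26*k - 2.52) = -2.59*k^5 - 0.28*k^4 + 2.1*k^3 + 1.43*k^2 + 0.3*k + 2.38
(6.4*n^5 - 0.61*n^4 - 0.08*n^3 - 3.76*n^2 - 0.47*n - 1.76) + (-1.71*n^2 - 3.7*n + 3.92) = 6.4*n^5 - 0.61*n^4 - 0.08*n^3 - 5.47*n^2 - 4.17*n + 2.16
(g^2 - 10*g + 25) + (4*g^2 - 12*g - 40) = 5*g^2 - 22*g - 15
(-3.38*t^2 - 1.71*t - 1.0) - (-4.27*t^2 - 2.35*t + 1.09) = 0.89*t^2 + 0.64*t - 2.09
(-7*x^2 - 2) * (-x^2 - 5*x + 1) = 7*x^4 + 35*x^3 - 5*x^2 + 10*x - 2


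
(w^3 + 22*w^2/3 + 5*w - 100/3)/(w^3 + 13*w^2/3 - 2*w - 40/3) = (w + 5)/(w + 2)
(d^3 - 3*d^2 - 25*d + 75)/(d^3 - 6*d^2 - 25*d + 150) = (d - 3)/(d - 6)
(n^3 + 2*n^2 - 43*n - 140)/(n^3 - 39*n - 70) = (n + 4)/(n + 2)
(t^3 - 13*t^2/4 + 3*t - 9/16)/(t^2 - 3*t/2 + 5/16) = (4*t^2 - 12*t + 9)/(4*t - 5)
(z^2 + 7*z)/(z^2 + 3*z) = (z + 7)/(z + 3)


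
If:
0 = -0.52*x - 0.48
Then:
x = -0.92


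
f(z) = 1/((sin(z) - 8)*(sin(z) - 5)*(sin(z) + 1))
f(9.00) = 0.02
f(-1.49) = 5.68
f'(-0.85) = -0.20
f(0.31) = 0.02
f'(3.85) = 0.11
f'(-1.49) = -140.44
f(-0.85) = 0.08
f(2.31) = 0.02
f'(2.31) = 0.00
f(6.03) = 0.03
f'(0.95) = -0.00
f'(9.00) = 0.01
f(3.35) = 0.03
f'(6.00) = -0.03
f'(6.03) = -0.03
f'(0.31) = -0.01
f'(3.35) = 0.03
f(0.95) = 0.02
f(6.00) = 0.03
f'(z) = -cos(z)/((sin(z) - 8)*(sin(z) - 5)*(sin(z) + 1)^2) - cos(z)/((sin(z) - 8)*(sin(z) - 5)^2*(sin(z) + 1)) - cos(z)/((sin(z) - 8)^2*(sin(z) - 5)*(sin(z) + 1)) = 3*(8*sin(z) + cos(z)^2 - 10)*cos(z)/((sin(z) - 8)^2*(sin(z) - 5)^2*(sin(z) + 1)^2)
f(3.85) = 0.06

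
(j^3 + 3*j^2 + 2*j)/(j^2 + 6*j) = (j^2 + 3*j + 2)/(j + 6)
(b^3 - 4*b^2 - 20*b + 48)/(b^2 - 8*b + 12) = b + 4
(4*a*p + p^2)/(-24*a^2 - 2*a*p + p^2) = p/(-6*a + p)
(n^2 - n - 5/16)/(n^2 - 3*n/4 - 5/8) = (4*n + 1)/(2*(2*n + 1))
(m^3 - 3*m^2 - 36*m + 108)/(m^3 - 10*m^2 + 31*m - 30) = (m^2 - 36)/(m^2 - 7*m + 10)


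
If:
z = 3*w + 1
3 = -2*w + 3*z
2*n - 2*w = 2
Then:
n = 1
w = 0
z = 1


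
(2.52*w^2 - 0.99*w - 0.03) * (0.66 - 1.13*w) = -2.8476*w^3 + 2.7819*w^2 - 0.6195*w - 0.0198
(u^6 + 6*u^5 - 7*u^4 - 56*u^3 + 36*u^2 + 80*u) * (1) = u^6 + 6*u^5 - 7*u^4 - 56*u^3 + 36*u^2 + 80*u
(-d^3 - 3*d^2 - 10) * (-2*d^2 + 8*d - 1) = 2*d^5 - 2*d^4 - 23*d^3 + 23*d^2 - 80*d + 10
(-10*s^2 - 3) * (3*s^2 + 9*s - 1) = -30*s^4 - 90*s^3 + s^2 - 27*s + 3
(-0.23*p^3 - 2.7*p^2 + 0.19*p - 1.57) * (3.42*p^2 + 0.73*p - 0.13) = -0.7866*p^5 - 9.4019*p^4 - 1.2913*p^3 - 4.8797*p^2 - 1.1708*p + 0.2041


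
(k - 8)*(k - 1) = k^2 - 9*k + 8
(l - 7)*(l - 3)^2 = l^3 - 13*l^2 + 51*l - 63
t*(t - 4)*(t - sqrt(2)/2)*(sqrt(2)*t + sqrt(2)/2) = sqrt(2)*t^4 - 7*sqrt(2)*t^3/2 - t^3 - 2*sqrt(2)*t^2 + 7*t^2/2 + 2*t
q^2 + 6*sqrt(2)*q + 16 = (q + 2*sqrt(2))*(q + 4*sqrt(2))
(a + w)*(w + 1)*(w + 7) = a*w^2 + 8*a*w + 7*a + w^3 + 8*w^2 + 7*w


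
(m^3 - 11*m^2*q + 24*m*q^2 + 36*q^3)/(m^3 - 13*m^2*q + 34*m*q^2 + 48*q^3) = (-m + 6*q)/(-m + 8*q)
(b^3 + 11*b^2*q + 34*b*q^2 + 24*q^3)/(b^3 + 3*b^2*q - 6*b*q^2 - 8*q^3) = (-b - 6*q)/(-b + 2*q)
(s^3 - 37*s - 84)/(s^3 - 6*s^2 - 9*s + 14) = (s^2 + 7*s + 12)/(s^2 + s - 2)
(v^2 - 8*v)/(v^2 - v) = (v - 8)/(v - 1)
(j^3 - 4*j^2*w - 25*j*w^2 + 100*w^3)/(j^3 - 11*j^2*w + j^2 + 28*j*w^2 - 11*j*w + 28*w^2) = (-j^2 + 25*w^2)/(-j^2 + 7*j*w - j + 7*w)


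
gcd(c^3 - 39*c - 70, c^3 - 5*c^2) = 1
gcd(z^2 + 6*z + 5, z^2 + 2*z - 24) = 1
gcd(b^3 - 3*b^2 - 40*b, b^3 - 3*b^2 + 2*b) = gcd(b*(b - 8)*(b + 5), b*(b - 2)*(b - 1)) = b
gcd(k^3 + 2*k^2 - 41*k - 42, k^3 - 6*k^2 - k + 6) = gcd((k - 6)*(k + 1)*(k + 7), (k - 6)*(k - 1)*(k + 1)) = k^2 - 5*k - 6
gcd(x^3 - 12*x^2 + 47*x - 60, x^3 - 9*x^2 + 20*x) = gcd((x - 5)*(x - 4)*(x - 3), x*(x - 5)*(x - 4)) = x^2 - 9*x + 20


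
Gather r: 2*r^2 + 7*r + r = 2*r^2 + 8*r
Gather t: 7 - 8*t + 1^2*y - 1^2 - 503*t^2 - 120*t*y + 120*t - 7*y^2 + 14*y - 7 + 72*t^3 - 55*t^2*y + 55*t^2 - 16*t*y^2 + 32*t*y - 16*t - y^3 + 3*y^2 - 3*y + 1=72*t^3 + t^2*(-55*y - 448) + t*(-16*y^2 - 88*y + 96) - y^3 - 4*y^2 + 12*y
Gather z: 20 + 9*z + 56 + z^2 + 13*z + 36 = z^2 + 22*z + 112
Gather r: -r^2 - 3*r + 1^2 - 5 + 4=-r^2 - 3*r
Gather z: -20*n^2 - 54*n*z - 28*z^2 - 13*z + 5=-20*n^2 - 28*z^2 + z*(-54*n - 13) + 5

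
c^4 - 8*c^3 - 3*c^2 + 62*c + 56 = (c - 7)*(c - 4)*(c + 1)*(c + 2)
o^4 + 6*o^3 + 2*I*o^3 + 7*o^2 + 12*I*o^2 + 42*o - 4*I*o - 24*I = (o + 6)*(o - I)^2*(o + 4*I)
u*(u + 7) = u^2 + 7*u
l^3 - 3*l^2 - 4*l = l*(l - 4)*(l + 1)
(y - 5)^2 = y^2 - 10*y + 25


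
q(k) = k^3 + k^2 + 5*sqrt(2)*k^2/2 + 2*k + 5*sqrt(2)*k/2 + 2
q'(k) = 3*k^2 + 2*k + 5*sqrt(2)*k + 2 + 5*sqrt(2)/2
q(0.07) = 2.41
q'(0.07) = 6.19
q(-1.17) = 0.13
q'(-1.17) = -0.97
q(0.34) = 4.45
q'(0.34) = 8.97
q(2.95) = 83.47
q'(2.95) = 58.40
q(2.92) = 81.73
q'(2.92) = 57.60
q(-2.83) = -0.00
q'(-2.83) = 3.89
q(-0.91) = -0.04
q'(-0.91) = -0.23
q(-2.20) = 1.13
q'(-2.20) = 0.10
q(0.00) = 2.00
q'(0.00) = 5.54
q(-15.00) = -2435.54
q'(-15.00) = 544.47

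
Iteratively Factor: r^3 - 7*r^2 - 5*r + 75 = (r - 5)*(r^2 - 2*r - 15) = (r - 5)*(r + 3)*(r - 5)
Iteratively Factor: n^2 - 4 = (n - 2)*(n + 2)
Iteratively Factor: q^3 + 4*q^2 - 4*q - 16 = (q + 2)*(q^2 + 2*q - 8) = (q + 2)*(q + 4)*(q - 2)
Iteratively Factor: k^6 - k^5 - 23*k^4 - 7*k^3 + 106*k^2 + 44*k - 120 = (k + 3)*(k^5 - 4*k^4 - 11*k^3 + 26*k^2 + 28*k - 40) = (k - 1)*(k + 3)*(k^4 - 3*k^3 - 14*k^2 + 12*k + 40) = (k - 1)*(k + 2)*(k + 3)*(k^3 - 5*k^2 - 4*k + 20) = (k - 1)*(k + 2)^2*(k + 3)*(k^2 - 7*k + 10) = (k - 2)*(k - 1)*(k + 2)^2*(k + 3)*(k - 5)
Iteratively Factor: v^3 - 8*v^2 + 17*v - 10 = (v - 2)*(v^2 - 6*v + 5) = (v - 2)*(v - 1)*(v - 5)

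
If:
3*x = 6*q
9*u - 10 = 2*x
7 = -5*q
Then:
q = -7/5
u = 22/45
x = -14/5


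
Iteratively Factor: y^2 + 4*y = (y + 4)*(y)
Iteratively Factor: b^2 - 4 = (b - 2)*(b + 2)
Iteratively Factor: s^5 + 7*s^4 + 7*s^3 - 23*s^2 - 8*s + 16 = (s + 4)*(s^4 + 3*s^3 - 5*s^2 - 3*s + 4) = (s - 1)*(s + 4)*(s^3 + 4*s^2 - s - 4) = (s - 1)*(s + 4)^2*(s^2 - 1) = (s - 1)*(s + 1)*(s + 4)^2*(s - 1)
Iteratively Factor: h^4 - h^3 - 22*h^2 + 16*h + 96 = (h + 2)*(h^3 - 3*h^2 - 16*h + 48) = (h - 4)*(h + 2)*(h^2 + h - 12) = (h - 4)*(h - 3)*(h + 2)*(h + 4)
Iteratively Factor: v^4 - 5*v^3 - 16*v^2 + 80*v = (v)*(v^3 - 5*v^2 - 16*v + 80) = v*(v - 4)*(v^2 - v - 20) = v*(v - 4)*(v + 4)*(v - 5)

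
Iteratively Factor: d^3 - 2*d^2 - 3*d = (d - 3)*(d^2 + d) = (d - 3)*(d + 1)*(d)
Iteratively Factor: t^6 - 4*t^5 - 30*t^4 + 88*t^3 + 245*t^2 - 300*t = (t + 4)*(t^5 - 8*t^4 + 2*t^3 + 80*t^2 - 75*t) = (t - 5)*(t + 4)*(t^4 - 3*t^3 - 13*t^2 + 15*t) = (t - 5)^2*(t + 4)*(t^3 + 2*t^2 - 3*t) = (t - 5)^2*(t + 3)*(t + 4)*(t^2 - t) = (t - 5)^2*(t - 1)*(t + 3)*(t + 4)*(t)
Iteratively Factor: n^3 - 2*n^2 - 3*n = (n)*(n^2 - 2*n - 3) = n*(n - 3)*(n + 1)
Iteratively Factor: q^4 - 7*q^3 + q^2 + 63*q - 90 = (q - 5)*(q^3 - 2*q^2 - 9*q + 18) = (q - 5)*(q + 3)*(q^2 - 5*q + 6) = (q - 5)*(q - 2)*(q + 3)*(q - 3)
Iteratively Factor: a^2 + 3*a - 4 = (a - 1)*(a + 4)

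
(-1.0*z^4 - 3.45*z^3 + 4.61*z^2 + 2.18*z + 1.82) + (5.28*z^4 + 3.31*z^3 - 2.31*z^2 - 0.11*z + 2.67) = 4.28*z^4 - 0.14*z^3 + 2.3*z^2 + 2.07*z + 4.49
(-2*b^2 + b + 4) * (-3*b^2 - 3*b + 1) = 6*b^4 + 3*b^3 - 17*b^2 - 11*b + 4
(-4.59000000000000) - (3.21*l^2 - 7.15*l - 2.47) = -3.21*l^2 + 7.15*l - 2.12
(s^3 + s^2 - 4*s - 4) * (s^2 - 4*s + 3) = s^5 - 3*s^4 - 5*s^3 + 15*s^2 + 4*s - 12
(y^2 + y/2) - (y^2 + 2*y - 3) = 3 - 3*y/2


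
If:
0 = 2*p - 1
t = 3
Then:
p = 1/2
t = 3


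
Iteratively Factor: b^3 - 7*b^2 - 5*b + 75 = (b - 5)*(b^2 - 2*b - 15) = (b - 5)*(b + 3)*(b - 5)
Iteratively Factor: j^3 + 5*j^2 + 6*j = (j + 2)*(j^2 + 3*j) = (j + 2)*(j + 3)*(j)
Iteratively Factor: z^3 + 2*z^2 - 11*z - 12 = (z - 3)*(z^2 + 5*z + 4) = (z - 3)*(z + 1)*(z + 4)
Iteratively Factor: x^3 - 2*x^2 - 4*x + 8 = (x + 2)*(x^2 - 4*x + 4) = (x - 2)*(x + 2)*(x - 2)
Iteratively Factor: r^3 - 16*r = (r + 4)*(r^2 - 4*r) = r*(r + 4)*(r - 4)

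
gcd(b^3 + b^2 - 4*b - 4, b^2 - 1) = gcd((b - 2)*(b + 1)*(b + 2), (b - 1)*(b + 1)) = b + 1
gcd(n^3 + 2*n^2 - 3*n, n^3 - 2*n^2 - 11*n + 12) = n^2 + 2*n - 3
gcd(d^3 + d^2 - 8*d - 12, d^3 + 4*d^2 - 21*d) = d - 3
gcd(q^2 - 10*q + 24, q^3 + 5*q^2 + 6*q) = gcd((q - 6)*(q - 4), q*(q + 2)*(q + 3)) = 1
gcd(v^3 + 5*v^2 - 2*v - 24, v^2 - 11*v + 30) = 1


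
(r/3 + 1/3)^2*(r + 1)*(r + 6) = r^4/9 + r^3 + 7*r^2/3 + 19*r/9 + 2/3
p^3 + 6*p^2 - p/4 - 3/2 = (p - 1/2)*(p + 1/2)*(p + 6)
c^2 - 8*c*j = c*(c - 8*j)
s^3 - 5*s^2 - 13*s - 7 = (s - 7)*(s + 1)^2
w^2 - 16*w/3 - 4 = (w - 6)*(w + 2/3)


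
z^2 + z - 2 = (z - 1)*(z + 2)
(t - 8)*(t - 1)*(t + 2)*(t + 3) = t^4 - 4*t^3 - 31*t^2 - 14*t + 48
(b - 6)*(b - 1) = b^2 - 7*b + 6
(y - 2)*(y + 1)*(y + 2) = y^3 + y^2 - 4*y - 4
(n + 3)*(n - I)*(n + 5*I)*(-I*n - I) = -I*n^4 + 4*n^3 - 4*I*n^3 + 16*n^2 - 8*I*n^2 + 12*n - 20*I*n - 15*I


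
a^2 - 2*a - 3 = (a - 3)*(a + 1)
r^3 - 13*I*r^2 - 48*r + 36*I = (r - 6*I)^2*(r - I)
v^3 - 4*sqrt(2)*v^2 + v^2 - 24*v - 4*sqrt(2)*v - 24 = (v + 1)*(v - 6*sqrt(2))*(v + 2*sqrt(2))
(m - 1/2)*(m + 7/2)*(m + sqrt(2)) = m^3 + sqrt(2)*m^2 + 3*m^2 - 7*m/4 + 3*sqrt(2)*m - 7*sqrt(2)/4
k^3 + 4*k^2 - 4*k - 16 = (k - 2)*(k + 2)*(k + 4)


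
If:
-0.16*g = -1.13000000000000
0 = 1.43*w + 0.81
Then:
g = 7.06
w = -0.57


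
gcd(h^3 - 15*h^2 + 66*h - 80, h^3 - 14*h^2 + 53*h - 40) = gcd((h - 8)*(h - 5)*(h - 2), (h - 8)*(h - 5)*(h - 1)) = h^2 - 13*h + 40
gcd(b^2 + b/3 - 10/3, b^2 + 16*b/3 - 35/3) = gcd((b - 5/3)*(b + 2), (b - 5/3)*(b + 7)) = b - 5/3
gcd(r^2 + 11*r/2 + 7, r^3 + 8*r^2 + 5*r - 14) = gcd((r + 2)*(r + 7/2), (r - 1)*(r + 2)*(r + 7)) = r + 2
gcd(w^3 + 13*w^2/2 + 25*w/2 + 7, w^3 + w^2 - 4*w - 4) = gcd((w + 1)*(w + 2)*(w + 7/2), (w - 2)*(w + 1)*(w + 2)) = w^2 + 3*w + 2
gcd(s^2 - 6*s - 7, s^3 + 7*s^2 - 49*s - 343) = s - 7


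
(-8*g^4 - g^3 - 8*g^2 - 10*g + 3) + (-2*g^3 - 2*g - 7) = -8*g^4 - 3*g^3 - 8*g^2 - 12*g - 4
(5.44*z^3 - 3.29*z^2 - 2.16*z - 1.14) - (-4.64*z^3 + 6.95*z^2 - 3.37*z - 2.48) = 10.08*z^3 - 10.24*z^2 + 1.21*z + 1.34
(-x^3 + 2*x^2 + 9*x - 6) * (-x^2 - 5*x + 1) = x^5 + 3*x^4 - 20*x^3 - 37*x^2 + 39*x - 6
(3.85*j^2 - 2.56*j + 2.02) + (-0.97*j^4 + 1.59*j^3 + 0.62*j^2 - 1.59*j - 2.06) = -0.97*j^4 + 1.59*j^3 + 4.47*j^2 - 4.15*j - 0.04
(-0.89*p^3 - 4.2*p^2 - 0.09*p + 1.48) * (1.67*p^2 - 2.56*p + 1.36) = -1.4863*p^5 - 4.7356*p^4 + 9.3913*p^3 - 3.01*p^2 - 3.9112*p + 2.0128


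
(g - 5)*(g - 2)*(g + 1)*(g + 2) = g^4 - 4*g^3 - 9*g^2 + 16*g + 20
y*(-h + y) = -h*y + y^2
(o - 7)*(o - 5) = o^2 - 12*o + 35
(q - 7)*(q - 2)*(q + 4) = q^3 - 5*q^2 - 22*q + 56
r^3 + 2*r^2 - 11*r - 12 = (r - 3)*(r + 1)*(r + 4)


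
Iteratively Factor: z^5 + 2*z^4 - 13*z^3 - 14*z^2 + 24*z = (z - 3)*(z^4 + 5*z^3 + 2*z^2 - 8*z) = (z - 3)*(z + 2)*(z^3 + 3*z^2 - 4*z) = (z - 3)*(z + 2)*(z + 4)*(z^2 - z) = (z - 3)*(z - 1)*(z + 2)*(z + 4)*(z)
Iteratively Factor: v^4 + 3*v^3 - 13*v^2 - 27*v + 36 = (v - 1)*(v^3 + 4*v^2 - 9*v - 36) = (v - 3)*(v - 1)*(v^2 + 7*v + 12) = (v - 3)*(v - 1)*(v + 4)*(v + 3)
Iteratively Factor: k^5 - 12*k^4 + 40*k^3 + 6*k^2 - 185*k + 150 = (k - 3)*(k^4 - 9*k^3 + 13*k^2 + 45*k - 50) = (k - 3)*(k + 2)*(k^3 - 11*k^2 + 35*k - 25) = (k - 5)*(k - 3)*(k + 2)*(k^2 - 6*k + 5) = (k - 5)^2*(k - 3)*(k + 2)*(k - 1)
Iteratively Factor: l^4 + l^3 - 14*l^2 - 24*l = (l + 2)*(l^3 - l^2 - 12*l) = l*(l + 2)*(l^2 - l - 12) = l*(l - 4)*(l + 2)*(l + 3)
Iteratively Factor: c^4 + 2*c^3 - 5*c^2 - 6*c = (c)*(c^3 + 2*c^2 - 5*c - 6) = c*(c + 3)*(c^2 - c - 2) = c*(c - 2)*(c + 3)*(c + 1)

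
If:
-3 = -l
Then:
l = 3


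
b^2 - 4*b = b*(b - 4)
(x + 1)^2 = x^2 + 2*x + 1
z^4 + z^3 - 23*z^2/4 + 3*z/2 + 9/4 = (z - 3/2)*(z - 1)*(z + 1/2)*(z + 3)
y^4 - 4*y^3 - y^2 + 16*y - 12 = (y - 3)*(y - 2)*(y - 1)*(y + 2)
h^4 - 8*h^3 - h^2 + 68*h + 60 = (h - 6)*(h - 5)*(h + 1)*(h + 2)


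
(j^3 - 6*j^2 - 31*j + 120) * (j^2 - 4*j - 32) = j^5 - 10*j^4 - 39*j^3 + 436*j^2 + 512*j - 3840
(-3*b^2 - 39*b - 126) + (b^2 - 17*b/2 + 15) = -2*b^2 - 95*b/2 - 111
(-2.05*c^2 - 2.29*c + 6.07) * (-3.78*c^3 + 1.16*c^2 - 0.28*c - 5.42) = 7.749*c^5 + 6.2782*c^4 - 25.027*c^3 + 18.7934*c^2 + 10.7122*c - 32.8994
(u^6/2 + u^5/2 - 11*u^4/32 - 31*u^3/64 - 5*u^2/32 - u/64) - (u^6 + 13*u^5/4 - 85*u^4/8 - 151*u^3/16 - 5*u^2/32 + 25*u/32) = -u^6/2 - 11*u^5/4 + 329*u^4/32 + 573*u^3/64 - 51*u/64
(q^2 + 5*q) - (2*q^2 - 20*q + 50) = -q^2 + 25*q - 50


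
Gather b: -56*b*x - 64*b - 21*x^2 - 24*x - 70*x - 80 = b*(-56*x - 64) - 21*x^2 - 94*x - 80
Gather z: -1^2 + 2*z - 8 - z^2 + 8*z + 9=-z^2 + 10*z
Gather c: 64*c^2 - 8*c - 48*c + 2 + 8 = 64*c^2 - 56*c + 10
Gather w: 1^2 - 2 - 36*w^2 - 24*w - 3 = -36*w^2 - 24*w - 4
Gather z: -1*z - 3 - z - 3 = -2*z - 6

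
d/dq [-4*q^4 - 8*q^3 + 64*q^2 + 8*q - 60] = -16*q^3 - 24*q^2 + 128*q + 8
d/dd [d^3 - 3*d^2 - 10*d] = 3*d^2 - 6*d - 10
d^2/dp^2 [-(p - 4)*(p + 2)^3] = 12*(1 - p)*(p + 2)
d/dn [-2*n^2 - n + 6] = -4*n - 1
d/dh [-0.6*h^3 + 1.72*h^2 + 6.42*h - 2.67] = -1.8*h^2 + 3.44*h + 6.42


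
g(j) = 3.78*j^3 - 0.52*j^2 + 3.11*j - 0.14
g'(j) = 11.34*j^2 - 1.04*j + 3.11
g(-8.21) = -2152.53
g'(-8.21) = 776.01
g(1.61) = 19.29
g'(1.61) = 30.83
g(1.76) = 24.33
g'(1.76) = 36.41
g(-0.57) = -2.78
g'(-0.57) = 7.39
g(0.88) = 4.77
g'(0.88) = 10.98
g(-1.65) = -23.67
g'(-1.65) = 35.70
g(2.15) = 41.71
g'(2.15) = 53.29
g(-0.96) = -6.95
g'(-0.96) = 14.56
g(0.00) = -0.14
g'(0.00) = 3.11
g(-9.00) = -2825.87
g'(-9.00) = 931.01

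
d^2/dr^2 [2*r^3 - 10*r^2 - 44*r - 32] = 12*r - 20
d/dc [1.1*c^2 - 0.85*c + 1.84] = 2.2*c - 0.85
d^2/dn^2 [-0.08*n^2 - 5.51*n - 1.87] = -0.160000000000000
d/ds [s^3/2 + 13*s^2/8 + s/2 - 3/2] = 3*s^2/2 + 13*s/4 + 1/2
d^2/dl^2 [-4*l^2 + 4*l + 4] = -8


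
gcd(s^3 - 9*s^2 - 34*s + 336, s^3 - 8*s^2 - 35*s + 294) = s^2 - s - 42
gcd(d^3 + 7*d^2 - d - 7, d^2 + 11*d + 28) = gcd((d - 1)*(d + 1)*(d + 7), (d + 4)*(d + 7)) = d + 7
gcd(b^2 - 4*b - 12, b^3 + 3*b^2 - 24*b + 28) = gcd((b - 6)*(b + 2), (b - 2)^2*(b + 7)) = 1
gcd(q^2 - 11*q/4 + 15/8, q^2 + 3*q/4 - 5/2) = q - 5/4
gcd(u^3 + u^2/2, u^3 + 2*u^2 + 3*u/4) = u^2 + u/2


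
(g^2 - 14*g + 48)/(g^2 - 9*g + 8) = (g - 6)/(g - 1)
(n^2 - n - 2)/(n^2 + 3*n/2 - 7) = 2*(n + 1)/(2*n + 7)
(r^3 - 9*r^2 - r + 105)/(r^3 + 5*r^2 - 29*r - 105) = (r - 7)/(r + 7)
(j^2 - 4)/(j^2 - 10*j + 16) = (j + 2)/(j - 8)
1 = 1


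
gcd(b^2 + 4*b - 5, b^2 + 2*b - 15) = b + 5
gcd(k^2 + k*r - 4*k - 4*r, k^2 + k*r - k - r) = k + r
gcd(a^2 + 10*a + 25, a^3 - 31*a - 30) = a + 5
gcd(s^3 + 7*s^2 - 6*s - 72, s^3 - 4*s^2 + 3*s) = s - 3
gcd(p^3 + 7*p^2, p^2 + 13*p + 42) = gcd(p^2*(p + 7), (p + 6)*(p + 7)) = p + 7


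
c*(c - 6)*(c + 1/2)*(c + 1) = c^4 - 9*c^3/2 - 17*c^2/2 - 3*c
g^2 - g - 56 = (g - 8)*(g + 7)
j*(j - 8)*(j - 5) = j^3 - 13*j^2 + 40*j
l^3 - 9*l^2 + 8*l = l*(l - 8)*(l - 1)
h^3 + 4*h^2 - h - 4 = (h - 1)*(h + 1)*(h + 4)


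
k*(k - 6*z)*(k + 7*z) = k^3 + k^2*z - 42*k*z^2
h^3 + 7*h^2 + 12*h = h*(h + 3)*(h + 4)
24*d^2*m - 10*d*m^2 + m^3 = m*(-6*d + m)*(-4*d + m)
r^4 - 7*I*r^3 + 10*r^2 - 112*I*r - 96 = (r - 6*I)*(r - 4*I)*(r - I)*(r + 4*I)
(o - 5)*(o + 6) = o^2 + o - 30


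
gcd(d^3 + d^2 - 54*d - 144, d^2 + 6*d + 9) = d + 3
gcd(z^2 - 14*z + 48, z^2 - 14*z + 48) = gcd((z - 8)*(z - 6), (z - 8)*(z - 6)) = z^2 - 14*z + 48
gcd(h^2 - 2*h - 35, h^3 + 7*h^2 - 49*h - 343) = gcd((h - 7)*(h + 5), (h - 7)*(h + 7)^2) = h - 7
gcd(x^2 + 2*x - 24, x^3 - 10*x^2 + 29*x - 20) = x - 4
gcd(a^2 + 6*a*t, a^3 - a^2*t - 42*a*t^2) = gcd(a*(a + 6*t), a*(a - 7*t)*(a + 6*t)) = a^2 + 6*a*t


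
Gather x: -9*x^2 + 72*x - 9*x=-9*x^2 + 63*x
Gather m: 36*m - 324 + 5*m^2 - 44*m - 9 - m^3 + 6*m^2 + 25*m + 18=-m^3 + 11*m^2 + 17*m - 315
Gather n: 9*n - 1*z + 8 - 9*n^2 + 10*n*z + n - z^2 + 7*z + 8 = -9*n^2 + n*(10*z + 10) - z^2 + 6*z + 16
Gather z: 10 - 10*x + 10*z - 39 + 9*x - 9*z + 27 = -x + z - 2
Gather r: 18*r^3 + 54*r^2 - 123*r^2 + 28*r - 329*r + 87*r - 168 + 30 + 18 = 18*r^3 - 69*r^2 - 214*r - 120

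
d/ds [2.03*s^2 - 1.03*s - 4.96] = 4.06*s - 1.03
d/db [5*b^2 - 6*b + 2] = 10*b - 6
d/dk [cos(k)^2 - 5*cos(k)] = (5 - 2*cos(k))*sin(k)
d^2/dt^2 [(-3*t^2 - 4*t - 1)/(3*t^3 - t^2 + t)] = 2*(-27*t^6 - 108*t^5 + 9*t^4 + 29*t^3 - 12*t^2 + 3*t - 1)/(t^3*(27*t^6 - 27*t^5 + 36*t^4 - 19*t^3 + 12*t^2 - 3*t + 1))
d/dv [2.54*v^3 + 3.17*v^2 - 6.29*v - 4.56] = 7.62*v^2 + 6.34*v - 6.29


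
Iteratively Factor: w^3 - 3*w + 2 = (w - 1)*(w^2 + w - 2) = (w - 1)^2*(w + 2)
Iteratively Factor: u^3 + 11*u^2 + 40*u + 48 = (u + 4)*(u^2 + 7*u + 12) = (u + 4)^2*(u + 3)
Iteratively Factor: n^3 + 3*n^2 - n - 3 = (n + 3)*(n^2 - 1) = (n + 1)*(n + 3)*(n - 1)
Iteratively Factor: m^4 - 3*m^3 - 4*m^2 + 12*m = (m)*(m^3 - 3*m^2 - 4*m + 12) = m*(m - 3)*(m^2 - 4) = m*(m - 3)*(m - 2)*(m + 2)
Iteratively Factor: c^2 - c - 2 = (c - 2)*(c + 1)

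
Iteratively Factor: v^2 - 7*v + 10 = (v - 5)*(v - 2)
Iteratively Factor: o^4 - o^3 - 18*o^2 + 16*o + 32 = (o - 2)*(o^3 + o^2 - 16*o - 16) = (o - 2)*(o + 1)*(o^2 - 16) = (o - 4)*(o - 2)*(o + 1)*(o + 4)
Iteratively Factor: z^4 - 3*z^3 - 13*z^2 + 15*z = (z - 1)*(z^3 - 2*z^2 - 15*z) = z*(z - 1)*(z^2 - 2*z - 15) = z*(z - 1)*(z + 3)*(z - 5)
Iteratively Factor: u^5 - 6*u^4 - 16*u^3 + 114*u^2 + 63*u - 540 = (u - 5)*(u^4 - u^3 - 21*u^2 + 9*u + 108) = (u - 5)*(u - 4)*(u^3 + 3*u^2 - 9*u - 27) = (u - 5)*(u - 4)*(u + 3)*(u^2 - 9) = (u - 5)*(u - 4)*(u + 3)^2*(u - 3)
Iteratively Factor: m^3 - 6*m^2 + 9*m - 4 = (m - 1)*(m^2 - 5*m + 4) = (m - 4)*(m - 1)*(m - 1)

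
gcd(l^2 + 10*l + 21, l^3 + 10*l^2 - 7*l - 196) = l + 7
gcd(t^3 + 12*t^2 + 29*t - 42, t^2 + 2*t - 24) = t + 6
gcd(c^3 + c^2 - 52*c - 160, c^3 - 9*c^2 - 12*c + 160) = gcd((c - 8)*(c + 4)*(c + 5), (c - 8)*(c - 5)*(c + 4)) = c^2 - 4*c - 32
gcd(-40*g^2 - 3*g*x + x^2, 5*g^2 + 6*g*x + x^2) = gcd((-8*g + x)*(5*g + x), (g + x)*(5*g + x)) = 5*g + x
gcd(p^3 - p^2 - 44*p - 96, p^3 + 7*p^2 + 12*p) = p^2 + 7*p + 12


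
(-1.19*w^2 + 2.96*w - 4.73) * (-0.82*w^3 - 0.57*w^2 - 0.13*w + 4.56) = 0.9758*w^5 - 1.7489*w^4 + 2.3461*w^3 - 3.1151*w^2 + 14.1125*w - 21.5688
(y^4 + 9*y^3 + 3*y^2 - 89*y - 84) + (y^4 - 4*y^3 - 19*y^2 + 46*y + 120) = 2*y^4 + 5*y^3 - 16*y^2 - 43*y + 36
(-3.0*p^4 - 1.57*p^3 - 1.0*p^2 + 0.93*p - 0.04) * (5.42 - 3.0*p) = 9.0*p^5 - 11.55*p^4 - 5.5094*p^3 - 8.21*p^2 + 5.1606*p - 0.2168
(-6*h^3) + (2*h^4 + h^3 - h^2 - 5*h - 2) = 2*h^4 - 5*h^3 - h^2 - 5*h - 2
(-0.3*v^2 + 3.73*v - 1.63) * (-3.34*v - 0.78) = 1.002*v^3 - 12.2242*v^2 + 2.5348*v + 1.2714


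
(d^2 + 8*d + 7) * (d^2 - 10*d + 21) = d^4 - 2*d^3 - 52*d^2 + 98*d + 147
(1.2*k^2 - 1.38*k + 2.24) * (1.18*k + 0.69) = 1.416*k^3 - 0.8004*k^2 + 1.691*k + 1.5456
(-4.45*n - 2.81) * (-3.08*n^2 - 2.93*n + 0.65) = 13.706*n^3 + 21.6933*n^2 + 5.3408*n - 1.8265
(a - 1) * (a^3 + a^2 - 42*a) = a^4 - 43*a^2 + 42*a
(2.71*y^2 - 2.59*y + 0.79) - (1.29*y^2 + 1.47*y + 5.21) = 1.42*y^2 - 4.06*y - 4.42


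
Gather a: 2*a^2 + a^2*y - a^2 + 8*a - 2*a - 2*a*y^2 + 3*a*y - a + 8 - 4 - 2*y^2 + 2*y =a^2*(y + 1) + a*(-2*y^2 + 3*y + 5) - 2*y^2 + 2*y + 4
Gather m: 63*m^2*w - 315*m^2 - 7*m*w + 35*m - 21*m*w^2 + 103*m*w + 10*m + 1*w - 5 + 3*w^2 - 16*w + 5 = m^2*(63*w - 315) + m*(-21*w^2 + 96*w + 45) + 3*w^2 - 15*w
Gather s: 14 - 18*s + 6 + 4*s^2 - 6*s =4*s^2 - 24*s + 20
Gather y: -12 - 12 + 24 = 0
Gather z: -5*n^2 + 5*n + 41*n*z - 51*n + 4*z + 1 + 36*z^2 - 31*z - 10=-5*n^2 - 46*n + 36*z^2 + z*(41*n - 27) - 9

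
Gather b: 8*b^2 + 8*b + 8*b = 8*b^2 + 16*b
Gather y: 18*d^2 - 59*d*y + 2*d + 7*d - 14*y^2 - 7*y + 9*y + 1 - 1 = 18*d^2 + 9*d - 14*y^2 + y*(2 - 59*d)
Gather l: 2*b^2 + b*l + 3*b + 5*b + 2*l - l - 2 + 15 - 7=2*b^2 + 8*b + l*(b + 1) + 6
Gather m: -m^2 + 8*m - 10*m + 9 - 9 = -m^2 - 2*m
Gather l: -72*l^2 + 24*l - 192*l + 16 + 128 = -72*l^2 - 168*l + 144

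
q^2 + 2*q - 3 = (q - 1)*(q + 3)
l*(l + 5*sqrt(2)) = l^2 + 5*sqrt(2)*l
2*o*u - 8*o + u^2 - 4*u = (2*o + u)*(u - 4)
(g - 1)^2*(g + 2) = g^3 - 3*g + 2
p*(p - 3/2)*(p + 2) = p^3 + p^2/2 - 3*p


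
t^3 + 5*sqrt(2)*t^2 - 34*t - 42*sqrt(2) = (t - 3*sqrt(2))*(t + sqrt(2))*(t + 7*sqrt(2))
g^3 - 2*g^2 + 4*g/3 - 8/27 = (g - 2/3)^3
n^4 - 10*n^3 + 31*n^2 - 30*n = n*(n - 5)*(n - 3)*(n - 2)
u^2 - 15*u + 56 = (u - 8)*(u - 7)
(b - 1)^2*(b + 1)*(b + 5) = b^4 + 4*b^3 - 6*b^2 - 4*b + 5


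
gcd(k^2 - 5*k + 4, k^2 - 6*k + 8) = k - 4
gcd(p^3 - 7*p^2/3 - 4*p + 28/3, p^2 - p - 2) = p - 2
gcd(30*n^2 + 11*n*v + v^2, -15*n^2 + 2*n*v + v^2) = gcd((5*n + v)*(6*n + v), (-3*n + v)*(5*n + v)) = 5*n + v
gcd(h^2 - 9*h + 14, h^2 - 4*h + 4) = h - 2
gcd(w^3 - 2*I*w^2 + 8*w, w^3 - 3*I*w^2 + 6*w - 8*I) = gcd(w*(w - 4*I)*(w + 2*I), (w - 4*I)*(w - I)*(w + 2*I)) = w^2 - 2*I*w + 8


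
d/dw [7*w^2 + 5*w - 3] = 14*w + 5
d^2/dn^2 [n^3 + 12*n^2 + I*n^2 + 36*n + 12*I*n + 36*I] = 6*n + 24 + 2*I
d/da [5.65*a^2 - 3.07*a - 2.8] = 11.3*a - 3.07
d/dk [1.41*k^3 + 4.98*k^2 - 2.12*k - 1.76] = 4.23*k^2 + 9.96*k - 2.12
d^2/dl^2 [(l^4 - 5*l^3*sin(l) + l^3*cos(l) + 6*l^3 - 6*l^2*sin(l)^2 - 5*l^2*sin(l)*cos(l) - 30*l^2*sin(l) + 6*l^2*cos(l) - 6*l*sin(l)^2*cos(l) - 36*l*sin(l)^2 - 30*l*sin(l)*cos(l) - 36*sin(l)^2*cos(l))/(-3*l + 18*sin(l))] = sqrt(2)*l^2*sin(l + pi/4)/3 + 10*l*sin(l)/3 + 2*l*sin(2*l)/3 + 2*l*cos(l)/3 - 2*l + 10*sin(l)/3 + 4*sin(2*l) - 14*cos(l)/3 - 2*cos(2*l)/3 - 4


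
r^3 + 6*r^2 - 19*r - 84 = (r - 4)*(r + 3)*(r + 7)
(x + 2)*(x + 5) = x^2 + 7*x + 10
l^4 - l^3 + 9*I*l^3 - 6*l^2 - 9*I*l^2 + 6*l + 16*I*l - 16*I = (l - 1)*(l - I)*(l + 2*I)*(l + 8*I)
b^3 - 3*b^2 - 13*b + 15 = (b - 5)*(b - 1)*(b + 3)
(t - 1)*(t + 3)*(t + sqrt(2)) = t^3 + sqrt(2)*t^2 + 2*t^2 - 3*t + 2*sqrt(2)*t - 3*sqrt(2)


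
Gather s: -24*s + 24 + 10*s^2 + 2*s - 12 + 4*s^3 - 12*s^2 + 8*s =4*s^3 - 2*s^2 - 14*s + 12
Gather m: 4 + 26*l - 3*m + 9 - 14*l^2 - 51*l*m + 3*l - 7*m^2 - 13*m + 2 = -14*l^2 + 29*l - 7*m^2 + m*(-51*l - 16) + 15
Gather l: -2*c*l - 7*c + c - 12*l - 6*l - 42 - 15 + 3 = -6*c + l*(-2*c - 18) - 54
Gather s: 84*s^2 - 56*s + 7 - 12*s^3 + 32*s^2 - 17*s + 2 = -12*s^3 + 116*s^2 - 73*s + 9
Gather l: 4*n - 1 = 4*n - 1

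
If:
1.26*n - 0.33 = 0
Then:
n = 0.26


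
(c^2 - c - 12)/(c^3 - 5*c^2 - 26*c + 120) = (c + 3)/(c^2 - c - 30)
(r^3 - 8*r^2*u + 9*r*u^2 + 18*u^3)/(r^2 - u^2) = (r^2 - 9*r*u + 18*u^2)/(r - u)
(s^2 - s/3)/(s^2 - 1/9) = 3*s/(3*s + 1)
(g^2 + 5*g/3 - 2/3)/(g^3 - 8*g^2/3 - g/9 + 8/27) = 9*(g + 2)/(9*g^2 - 21*g - 8)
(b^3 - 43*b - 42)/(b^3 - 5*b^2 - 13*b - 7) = (b + 6)/(b + 1)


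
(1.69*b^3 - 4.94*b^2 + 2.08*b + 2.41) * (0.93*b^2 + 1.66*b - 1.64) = 1.5717*b^5 - 1.7888*b^4 - 9.0376*b^3 + 13.7957*b^2 + 0.5894*b - 3.9524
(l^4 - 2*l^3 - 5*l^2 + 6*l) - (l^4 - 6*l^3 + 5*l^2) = 4*l^3 - 10*l^2 + 6*l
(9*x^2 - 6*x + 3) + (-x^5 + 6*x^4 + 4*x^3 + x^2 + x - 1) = -x^5 + 6*x^4 + 4*x^3 + 10*x^2 - 5*x + 2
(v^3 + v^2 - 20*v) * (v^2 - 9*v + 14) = v^5 - 8*v^4 - 15*v^3 + 194*v^2 - 280*v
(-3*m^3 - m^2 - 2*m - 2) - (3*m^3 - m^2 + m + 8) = -6*m^3 - 3*m - 10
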